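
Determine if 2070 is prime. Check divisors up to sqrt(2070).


2070 / 2 = 1035 (exact division)
2070 is NOT prime.

No, 2070 is not prime


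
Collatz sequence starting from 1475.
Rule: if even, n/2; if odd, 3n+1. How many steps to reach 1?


1475 → 4426 → 2213 → 6640 → 3320 → 1660 → 830 → 415 → 1246 → 623 → 1870 → 935 → 2806 → 1403 → 4210 → 2105 → 6316 → 3158 → 1579 → 4738 → 2369 → 7108 → 3554 → 1777 → 5332 → 2666 → 1333 → 4000 → 2000 → 1000 → 500 → 250 → 125 → 376 → 188 → 94 → 47 → 142 → 71 → 214 → 107 → 322 → 161 → 484 → 242 → 121 → 364 → 182 → 91 → 274 → 137 → 412 → 206 → 103 → 310 → 155 → 466 → 233 → 700 → 350 → 175 → 526 → 263 → 790 → 395 → 1186 → 593 → 1780 → 890 → 445 → 1336 → 668 → 334 → 167 → 502 → 251 → 754 → 377 → 1132 → 566 → 283 → 850 → 425 → 1276 → 638 → 319 → 958 → 479 → 1438 → 719 → 2158 → 1079 → 3238 → 1619 → 4858 → 2429 → 7288 → 3644 → 1822 → 911 → 2734 → 1367 → 4102 → 2051 → 6154 → 3077 → 9232 → 4616 → 2308 → 1154 → 577 → 1732 → 866 → 433 → 1300 → 650 → 325 → 976 → 488 → 244 → 122 → 61 → 184 → 92 → 46 → 23 → 70 → 35 → 106 → 53 → 160 → 80 → 40 → 20 → 10 → 5 → 16 → 8 → 4 → 2 → 1
Total steps = 140

140 steps


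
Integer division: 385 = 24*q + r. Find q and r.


385 = 24 * 16 + 1
Check: 384 + 1 = 385

q = 16, r = 1


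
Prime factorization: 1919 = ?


1919 / 19 = 101
101 / 101 = 1
1919 = 19 × 101


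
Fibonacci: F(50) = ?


Sequence: 1, 1, 2, 3, 5, 8, 13, 21, 34, 55, 89, 144, 233, 377, 610, 987, 1597, 2584, 4181, 6765, 10946, 17711, 28657, 46368, 75025, 121393, 196418, 317811, 514229, 832040, 1346269, 2178309, 3524578, 5702887, 9227465, 14930352, 24157817, 39088169, 63245986, 102334155, 165580141, 267914296, 433494437, 701408733, 1134903170, 1836311903, 2971215073, 4807526976, 7778742049, 12586269025
F(50) = 12586269025


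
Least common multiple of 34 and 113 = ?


GCD(34, 113) = 1
LCM = 34*113/1 = 3842/1 = 3842

LCM = 3842


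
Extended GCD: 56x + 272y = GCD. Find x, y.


Tabular extended Euclidean (each row: r = 56*s + 272*t):
r=56, s=1, t=0
r=272, s=0, t=1
q=0: r=56, s=1, t=0   [56*(1) + 272*(0) = 56]
q=4: r=48, s=-4, t=1   [56*(-4) + 272*(1) = 48]
q=1: r=8, s=5, t=-1   [56*(5) + 272*(-1) = 8]
q=6: r=0, s=-34, t=7   [56*(-34) + 272*(7) = 0]
GCD = 8; from the row with r=8: x=5, y=-1
Check: 56*(5) + 272*(-1) = 280 - 272 = 8

GCD = 8, x = 5, y = -1


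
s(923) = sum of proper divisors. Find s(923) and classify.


Proper divisors: 1, 13, 71
Sum = 1 + 13 + 71 = 85
85 < 923 → deficient

s(923) = 85 (deficient)


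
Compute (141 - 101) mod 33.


141 - 101 = 40
40 mod 33 = 7


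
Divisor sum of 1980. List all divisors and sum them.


Divisors of 1980: 1, 2, 3, 4, 5, 6, 9, 10, 11, 12, 15, 18, 20, 22, 30, 33, 36, 44, 45, 55, 60, 66, 90, 99, 110, 132, 165, 180, 198, 220, 330, 396, 495, 660, 990, 1980
Sum = 1 + 2 + 3 + 4 + 5 + 6 + 9 + 10 + 11 + 12 + 15 + 18 + 20 + 22 + 30 + 33 + 36 + 44 + 45 + 55 + 60 + 66 + 90 + 99 + 110 + 132 + 165 + 180 + 198 + 220 + 330 + 396 + 495 + 660 + 990 + 1980 = 6552

σ(1980) = 6552


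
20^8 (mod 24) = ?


20^1 mod 24 = 20
20^2 mod 24 = 16
20^3 mod 24 = 8
20^4 mod 24 = 16
20^5 mod 24 = 8
20^6 mod 24 = 16
20^7 mod 24 = 8
20^8 mod 24 = 16


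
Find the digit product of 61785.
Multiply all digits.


6 × 1 × 7 × 8 × 5 = 1680


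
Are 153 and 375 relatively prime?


Euclidean algorithm:
375 = 2 * 153 + 69
153 = 2 * 69 + 15
69 = 4 * 15 + 9
15 = 1 * 9 + 6
9 = 1 * 6 + 3
6 = 2 * 3 + 0
GCD(153, 375) = 3

No, not coprime (GCD = 3)


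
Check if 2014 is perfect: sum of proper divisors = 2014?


Proper divisors of 2014: 1, 2, 19, 38, 53, 106, 1007
Sum = 1 + 2 + 19 + 38 + 53 + 106 + 1007 = 1226

No, 2014 is not perfect (1226 ≠ 2014)


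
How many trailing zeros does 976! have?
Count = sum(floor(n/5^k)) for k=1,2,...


floor(976/5) = 195
floor(976/25) = 39
floor(976/125) = 7
floor(976/625) = 1
Total = 242

242 trailing zeros


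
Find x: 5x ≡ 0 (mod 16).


GCD(5, 16) = 1, unique solution
a^(-1) mod 16 = 13
x = 13 * 0 mod 16 = 0

x ≡ 0 (mod 16)


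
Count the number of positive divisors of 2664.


2664 = 2^3 × 3^2 × 37^1
d(2664) = (3+1) × (2+1) × (1+1) = 24

24 divisors


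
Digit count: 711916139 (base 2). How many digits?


711916139 in base 2 = 101010011011101111101001101011
Number of digits = 30

30 digits (base 2)


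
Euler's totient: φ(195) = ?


195 = 3 × 5 × 13
Prime factors: 3, 5, 13
φ(195) = 195 × (1-1/3) × (1-1/5) × (1-1/13)
= 195 × 2/3 × 4/5 × 12/13 = 96

φ(195) = 96


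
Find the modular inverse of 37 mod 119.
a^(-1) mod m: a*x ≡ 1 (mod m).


Use the extended Euclidean algorithm on (119, 37); each row r = 119*s + 37*t:
r=119, s=1, t=0
r=37, s=0, t=1
q=3: r=8, s=1, t=-3   [119*(1) + 37*(-3) = 8]
q=4: r=5, s=-4, t=13   [119*(-4) + 37*(13) = 5]
q=1: r=3, s=5, t=-16   [119*(5) + 37*(-16) = 3]
q=1: r=2, s=-9, t=29   [119*(-9) + 37*(29) = 2]
q=1: r=1, s=14, t=-45   [119*(14) + 37*(-45) = 1]
q=2: r=0, s=-37, t=119   [119*(-37) + 37*(119) = 0]
GCD = 1 with t = -45, so 37*(-45) ≡ 1 (mod 119)
Inverse = -45 mod 119 = 74
Check: 37 * 74 = 2738 ≡ 1 (mod 119)

37^(-1) ≡ 74 (mod 119)


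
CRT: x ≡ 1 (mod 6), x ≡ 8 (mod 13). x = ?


M = 6*13 = 78
M1 = M/6 = 13, M2 = M/13 = 6
M1^(-1) mod 6 = 1, M2^(-1) mod 13 = 11
x = 1*13*1 + 8*6*11 = 541
541 mod 78 = 73
Check: 73 mod 6 = 1 ✓, 73 mod 13 = 8 ✓

x ≡ 73 (mod 78)


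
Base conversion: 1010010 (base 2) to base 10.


1010010 (base 2) = 82 (decimal)
82 (decimal) = 82 (base 10)


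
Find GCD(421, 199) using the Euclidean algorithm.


421 = 2 * 199 + 23
199 = 8 * 23 + 15
23 = 1 * 15 + 8
15 = 1 * 8 + 7
8 = 1 * 7 + 1
7 = 7 * 1 + 0
GCD = 1


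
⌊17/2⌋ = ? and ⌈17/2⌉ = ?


17/2 = 8.5000
floor = 8
ceil = 9

floor = 8, ceil = 9


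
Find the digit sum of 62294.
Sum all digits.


6 + 2 + 2 + 9 + 4 = 23


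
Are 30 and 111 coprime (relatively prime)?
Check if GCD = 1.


Euclidean algorithm:
111 = 3 * 30 + 21
30 = 1 * 21 + 9
21 = 2 * 9 + 3
9 = 3 * 3 + 0
GCD(30, 111) = 3

No, not coprime (GCD = 3)


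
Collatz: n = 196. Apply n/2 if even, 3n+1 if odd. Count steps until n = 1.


196 → 98 → 49 → 148 → 74 → 37 → 112 → 56 → 28 → 14 → 7 → 22 → 11 → 34 → 17 → 52 → 26 → 13 → 40 → 20 → 10 → 5 → 16 → 8 → 4 → 2 → 1
Total steps = 26

26 steps


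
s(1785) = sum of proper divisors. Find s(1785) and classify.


Proper divisors: 1, 3, 5, 7, 15, 17, 21, 35, 51, 85, 105, 119, 255, 357, 595
Sum = 1 + 3 + 5 + 7 + 15 + 17 + 21 + 35 + 51 + 85 + 105 + 119 + 255 + 357 + 595 = 1671
1671 < 1785 → deficient

s(1785) = 1671 (deficient)


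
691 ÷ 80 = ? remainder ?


691 = 80 * 8 + 51
Check: 640 + 51 = 691

q = 8, r = 51


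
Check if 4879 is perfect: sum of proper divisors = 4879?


Proper divisors of 4879: 1, 7, 17, 41, 119, 287, 697
Sum = 1 + 7 + 17 + 41 + 119 + 287 + 697 = 1169

No, 4879 is not perfect (1169 ≠ 4879)


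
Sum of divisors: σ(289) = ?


Divisors of 289: 1, 17, 289
Sum = 1 + 17 + 289 = 307

σ(289) = 307


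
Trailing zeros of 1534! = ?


floor(1534/5) = 306
floor(1534/25) = 61
floor(1534/125) = 12
floor(1534/625) = 2
Total = 381

381 trailing zeros


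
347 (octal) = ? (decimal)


347 (base 8) = 231 (decimal)
231 (decimal) = 231 (base 10)


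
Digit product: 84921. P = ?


8 × 4 × 9 × 2 × 1 = 576


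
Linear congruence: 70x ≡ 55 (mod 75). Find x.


GCD(70, 75) = 5 divides 55
Divide: 14x ≡ 11 (mod 15)
x ≡ 4 (mod 15)


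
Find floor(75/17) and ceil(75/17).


75/17 = 4.4118
floor = 4
ceil = 5

floor = 4, ceil = 5


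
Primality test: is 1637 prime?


Check divisors up to sqrt(1637) = 40.4599
No divisors found.
1637 is prime.

Yes, 1637 is prime


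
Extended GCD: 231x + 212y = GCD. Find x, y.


Tabular extended Euclidean (each row: r = 231*s + 212*t):
r=231, s=1, t=0
r=212, s=0, t=1
q=1: r=19, s=1, t=-1   [231*(1) + 212*(-1) = 19]
q=11: r=3, s=-11, t=12   [231*(-11) + 212*(12) = 3]
q=6: r=1, s=67, t=-73   [231*(67) + 212*(-73) = 1]
q=3: r=0, s=-212, t=231   [231*(-212) + 212*(231) = 0]
GCD = 1; from the row with r=1: x=67, y=-73
Check: 231*(67) + 212*(-73) = 15477 - 15476 = 1

GCD = 1, x = 67, y = -73


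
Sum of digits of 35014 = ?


3 + 5 + 0 + 1 + 4 = 13


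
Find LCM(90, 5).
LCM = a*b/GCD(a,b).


GCD(90, 5) = 5
LCM = 90*5/5 = 450/5 = 90

LCM = 90


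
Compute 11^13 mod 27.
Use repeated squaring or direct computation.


11^1 mod 27 = 11
11^2 mod 27 = 13
11^3 mod 27 = 8
11^4 mod 27 = 7
11^5 mod 27 = 23
11^6 mod 27 = 10
11^7 mod 27 = 2
11^8 mod 27 = 22
11^9 mod 27 = 26
11^10 mod 27 = 16
11^11 mod 27 = 14
11^12 mod 27 = 19
11^13 mod 27 = 20


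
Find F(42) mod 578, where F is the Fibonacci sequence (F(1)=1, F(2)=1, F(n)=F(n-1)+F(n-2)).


F(k) mod 578 for k=1..42:
1, 1, 2, 3, 5, 8, 13, 21, 34, 55, 89, 144, 233, 377, 32, 409, 441, 272, 135, 407, 542, 371, 335, 128, 463, 13, 476, 489, 387, 298, 107, 405, 512, 339, 273, 34, 307, 341, 70, 411, 481, 314
F(42) mod 578 = 314


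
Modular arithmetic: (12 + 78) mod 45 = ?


12 + 78 = 90
90 mod 45 = 0


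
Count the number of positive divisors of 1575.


1575 = 3^2 × 5^2 × 7^1
d(1575) = (2+1) × (2+1) × (1+1) = 18

18 divisors


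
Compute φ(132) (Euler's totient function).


132 = 2^2 × 3 × 11
Prime factors: 2, 3, 11
φ(132) = 132 × (1-1/2) × (1-1/3) × (1-1/11)
= 132 × 1/2 × 2/3 × 10/11 = 40

φ(132) = 40


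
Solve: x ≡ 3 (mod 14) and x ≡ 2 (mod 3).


M = 14*3 = 42
M1 = M/14 = 3, M2 = M/3 = 14
M1^(-1) mod 14 = 5, M2^(-1) mod 3 = 2
x = 3*3*5 + 2*14*2 = 101
101 mod 42 = 17
Check: 17 mod 14 = 3 ✓, 17 mod 3 = 2 ✓

x ≡ 17 (mod 42)


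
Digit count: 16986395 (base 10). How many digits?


16986395 has 8 digits in base 10
floor(log10(16986395)) + 1 = floor(7.2301) + 1 = 8

8 digits (base 10)


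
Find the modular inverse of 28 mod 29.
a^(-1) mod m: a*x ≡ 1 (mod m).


Use the extended Euclidean algorithm on (29, 28); each row r = 29*s + 28*t:
r=29, s=1, t=0
r=28, s=0, t=1
q=1: r=1, s=1, t=-1   [29*(1) + 28*(-1) = 1]
q=28: r=0, s=-28, t=29   [29*(-28) + 28*(29) = 0]
GCD = 1 with t = -1, so 28*(-1) ≡ 1 (mod 29)
Inverse = -1 mod 29 = 28
Check: 28 * 28 = 784 ≡ 1 (mod 29)

28^(-1) ≡ 28 (mod 29)


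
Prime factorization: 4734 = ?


4734 / 2 = 2367
2367 / 3 = 789
789 / 3 = 263
263 / 263 = 1
4734 = 2 × 3^2 × 263


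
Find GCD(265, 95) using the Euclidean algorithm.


265 = 2 * 95 + 75
95 = 1 * 75 + 20
75 = 3 * 20 + 15
20 = 1 * 15 + 5
15 = 3 * 5 + 0
GCD = 5


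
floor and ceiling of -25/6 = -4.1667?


-25/6 = -4.1667
floor = -5
ceil = -4

floor = -5, ceil = -4


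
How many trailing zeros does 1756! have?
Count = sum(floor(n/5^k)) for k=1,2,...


floor(1756/5) = 351
floor(1756/25) = 70
floor(1756/125) = 14
floor(1756/625) = 2
Total = 437

437 trailing zeros


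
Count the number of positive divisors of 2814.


2814 = 2^1 × 3^1 × 7^1 × 67^1
d(2814) = (1+1) × (1+1) × (1+1) × (1+1) = 16

16 divisors


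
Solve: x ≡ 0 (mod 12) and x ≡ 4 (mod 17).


M = 12*17 = 204
M1 = M/12 = 17, M2 = M/17 = 12
M1^(-1) mod 12 = 5, M2^(-1) mod 17 = 10
x = 0*17*5 + 4*12*10 = 480
480 mod 204 = 72
Check: 72 mod 12 = 0 ✓, 72 mod 17 = 4 ✓

x ≡ 72 (mod 204)


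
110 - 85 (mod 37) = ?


110 - 85 = 25
25 mod 37 = 25


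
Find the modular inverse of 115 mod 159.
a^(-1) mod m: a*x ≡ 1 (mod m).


Use the extended Euclidean algorithm on (159, 115); each row r = 159*s + 115*t:
r=159, s=1, t=0
r=115, s=0, t=1
q=1: r=44, s=1, t=-1   [159*(1) + 115*(-1) = 44]
q=2: r=27, s=-2, t=3   [159*(-2) + 115*(3) = 27]
q=1: r=17, s=3, t=-4   [159*(3) + 115*(-4) = 17]
q=1: r=10, s=-5, t=7   [159*(-5) + 115*(7) = 10]
q=1: r=7, s=8, t=-11   [159*(8) + 115*(-11) = 7]
q=1: r=3, s=-13, t=18   [159*(-13) + 115*(18) = 3]
q=2: r=1, s=34, t=-47   [159*(34) + 115*(-47) = 1]
q=3: r=0, s=-115, t=159   [159*(-115) + 115*(159) = 0]
GCD = 1 with t = -47, so 115*(-47) ≡ 1 (mod 159)
Inverse = -47 mod 159 = 112
Check: 115 * 112 = 12880 ≡ 1 (mod 159)

115^(-1) ≡ 112 (mod 159)


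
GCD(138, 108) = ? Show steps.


138 = 1 * 108 + 30
108 = 3 * 30 + 18
30 = 1 * 18 + 12
18 = 1 * 12 + 6
12 = 2 * 6 + 0
GCD = 6


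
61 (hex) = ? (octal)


61 (base 16) = 97 (decimal)
97 (decimal) = 141 (base 8)


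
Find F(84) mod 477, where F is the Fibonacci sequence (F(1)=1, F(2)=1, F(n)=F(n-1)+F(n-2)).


F(k) mod 477 for k=1..84:
1, 1, 2, 3, 5, 8, 13, 21, 34, 55, 89, 144, 233, 377, 133, 33, 166, 199, 365, 87, 452, 62, 37, 99, 136, 235, 371, 129, 23, 152, 175, 327, 25, 352, 377, 252, 152, 404, 79, 6, 85, 91, 176, 267, 443, 233, 199, 432, 154, 109, 263, 372, 158, 53, 211, 264, 475, 262, 260, 45, 305, 350, 178, 51, 229, 280, 32, 312, 344, 179, 46, 225, 271, 19, 290, 309, 122, 431, 76, 30, 106, 136, 242, 378
F(84) mod 477 = 378


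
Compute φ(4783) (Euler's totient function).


4783 = 4783
Prime factors: 4783
φ(4783) = 4783 × (1-1/4783)
= 4783 × 4782/4783 = 4782

φ(4783) = 4782


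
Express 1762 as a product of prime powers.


1762 / 2 = 881
881 / 881 = 1
1762 = 2 × 881


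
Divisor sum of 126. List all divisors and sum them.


Divisors of 126: 1, 2, 3, 6, 7, 9, 14, 18, 21, 42, 63, 126
Sum = 1 + 2 + 3 + 6 + 7 + 9 + 14 + 18 + 21 + 42 + 63 + 126 = 312

σ(126) = 312


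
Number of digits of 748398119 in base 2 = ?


748398119 in base 2 = 101100100110111010011000100111
Number of digits = 30

30 digits (base 2)


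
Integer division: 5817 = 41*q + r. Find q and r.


5817 = 41 * 141 + 36
Check: 5781 + 36 = 5817

q = 141, r = 36


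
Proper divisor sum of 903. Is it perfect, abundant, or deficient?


Proper divisors: 1, 3, 7, 21, 43, 129, 301
Sum = 1 + 3 + 7 + 21 + 43 + 129 + 301 = 505
505 < 903 → deficient

s(903) = 505 (deficient)


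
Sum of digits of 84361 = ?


8 + 4 + 3 + 6 + 1 = 22


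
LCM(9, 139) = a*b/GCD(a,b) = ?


GCD(9, 139) = 1
LCM = 9*139/1 = 1251/1 = 1251

LCM = 1251


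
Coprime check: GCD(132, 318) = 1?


Euclidean algorithm:
318 = 2 * 132 + 54
132 = 2 * 54 + 24
54 = 2 * 24 + 6
24 = 4 * 6 + 0
GCD(132, 318) = 6

No, not coprime (GCD = 6)


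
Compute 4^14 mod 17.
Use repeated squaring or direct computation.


4^1 mod 17 = 4
4^2 mod 17 = 16
4^3 mod 17 = 13
4^4 mod 17 = 1
4^5 mod 17 = 4
4^6 mod 17 = 16
4^7 mod 17 = 13
4^8 mod 17 = 1
4^9 mod 17 = 4
4^10 mod 17 = 16
4^11 mod 17 = 13
4^12 mod 17 = 1
4^13 mod 17 = 4
4^14 mod 17 = 16


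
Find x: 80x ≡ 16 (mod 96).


GCD(80, 96) = 16 divides 16
Divide: 5x ≡ 1 (mod 6)
x ≡ 5 (mod 6)


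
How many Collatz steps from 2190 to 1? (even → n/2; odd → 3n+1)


2190 → 1095 → 3286 → 1643 → 4930 → 2465 → 7396 → 3698 → 1849 → 5548 → 2774 → 1387 → 4162 → 2081 → 6244 → 3122 → 1561 → 4684 → 2342 → 1171 → 3514 → 1757 → 5272 → 2636 → 1318 → 659 → 1978 → 989 → 2968 → 1484 → 742 → 371 → 1114 → 557 → 1672 → 836 → 418 → 209 → 628 → 314 → 157 → 472 → 236 → 118 → 59 → 178 → 89 → 268 → 134 → 67 → 202 → 101 → 304 → 152 → 76 → 38 → 19 → 58 → 29 → 88 → 44 → 22 → 11 → 34 → 17 → 52 → 26 → 13 → 40 → 20 → 10 → 5 → 16 → 8 → 4 → 2 → 1
Total steps = 76

76 steps


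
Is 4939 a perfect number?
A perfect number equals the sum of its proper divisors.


Proper divisors of 4939: 1, 11, 449
Sum = 1 + 11 + 449 = 461

No, 4939 is not perfect (461 ≠ 4939)


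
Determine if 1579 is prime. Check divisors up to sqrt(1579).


Check divisors up to sqrt(1579) = 39.7366
No divisors found.
1579 is prime.

Yes, 1579 is prime


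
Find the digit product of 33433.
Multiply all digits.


3 × 3 × 4 × 3 × 3 = 324


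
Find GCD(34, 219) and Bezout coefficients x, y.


Tabular extended Euclidean (each row: r = 34*s + 219*t):
r=34, s=1, t=0
r=219, s=0, t=1
q=0: r=34, s=1, t=0   [34*(1) + 219*(0) = 34]
q=6: r=15, s=-6, t=1   [34*(-6) + 219*(1) = 15]
q=2: r=4, s=13, t=-2   [34*(13) + 219*(-2) = 4]
q=3: r=3, s=-45, t=7   [34*(-45) + 219*(7) = 3]
q=1: r=1, s=58, t=-9   [34*(58) + 219*(-9) = 1]
q=3: r=0, s=-219, t=34   [34*(-219) + 219*(34) = 0]
GCD = 1; from the row with r=1: x=58, y=-9
Check: 34*(58) + 219*(-9) = 1972 - 1971 = 1

GCD = 1, x = 58, y = -9


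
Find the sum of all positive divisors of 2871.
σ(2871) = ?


Divisors of 2871: 1, 3, 9, 11, 29, 33, 87, 99, 261, 319, 957, 2871
Sum = 1 + 3 + 9 + 11 + 29 + 33 + 87 + 99 + 261 + 319 + 957 + 2871 = 4680

σ(2871) = 4680


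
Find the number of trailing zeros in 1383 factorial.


floor(1383/5) = 276
floor(1383/25) = 55
floor(1383/125) = 11
floor(1383/625) = 2
Total = 344

344 trailing zeros


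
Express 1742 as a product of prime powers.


1742 / 2 = 871
871 / 13 = 67
67 / 67 = 1
1742 = 2 × 13 × 67


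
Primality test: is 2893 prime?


2893 / 11 = 263 (exact division)
2893 is NOT prime.

No, 2893 is not prime


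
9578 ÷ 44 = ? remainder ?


9578 = 44 * 217 + 30
Check: 9548 + 30 = 9578

q = 217, r = 30


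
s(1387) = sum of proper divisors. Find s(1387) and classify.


Proper divisors: 1, 19, 73
Sum = 1 + 19 + 73 = 93
93 < 1387 → deficient

s(1387) = 93 (deficient)


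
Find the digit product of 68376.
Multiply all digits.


6 × 8 × 3 × 7 × 6 = 6048


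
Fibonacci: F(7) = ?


Sequence: 1, 1, 2, 3, 5, 8, 13
F(7) = 13


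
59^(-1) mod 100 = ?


Use the extended Euclidean algorithm on (100, 59); each row r = 100*s + 59*t:
r=100, s=1, t=0
r=59, s=0, t=1
q=1: r=41, s=1, t=-1   [100*(1) + 59*(-1) = 41]
q=1: r=18, s=-1, t=2   [100*(-1) + 59*(2) = 18]
q=2: r=5, s=3, t=-5   [100*(3) + 59*(-5) = 5]
q=3: r=3, s=-10, t=17   [100*(-10) + 59*(17) = 3]
q=1: r=2, s=13, t=-22   [100*(13) + 59*(-22) = 2]
q=1: r=1, s=-23, t=39   [100*(-23) + 59*(39) = 1]
q=2: r=0, s=59, t=-100   [100*(59) + 59*(-100) = 0]
GCD = 1 with t = 39, so 59*(39) ≡ 1 (mod 100)
Inverse = 39 mod 100 = 39
Check: 59 * 39 = 2301 ≡ 1 (mod 100)

59^(-1) ≡ 39 (mod 100)


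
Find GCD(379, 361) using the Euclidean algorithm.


379 = 1 * 361 + 18
361 = 20 * 18 + 1
18 = 18 * 1 + 0
GCD = 1


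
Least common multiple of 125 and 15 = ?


GCD(125, 15) = 5
LCM = 125*15/5 = 1875/5 = 375

LCM = 375


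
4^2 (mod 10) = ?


4^1 mod 10 = 4
4^2 mod 10 = 6


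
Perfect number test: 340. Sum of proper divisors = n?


Proper divisors of 340: 1, 2, 4, 5, 10, 17, 20, 34, 68, 85, 170
Sum = 1 + 2 + 4 + 5 + 10 + 17 + 20 + 34 + 68 + 85 + 170 = 416

No, 340 is not perfect (416 ≠ 340)


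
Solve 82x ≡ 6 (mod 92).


GCD(82, 92) = 2 divides 6
Divide: 41x ≡ 3 (mod 46)
x ≡ 27 (mod 46)


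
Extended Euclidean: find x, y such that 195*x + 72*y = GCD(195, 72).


Tabular extended Euclidean (each row: r = 195*s + 72*t):
r=195, s=1, t=0
r=72, s=0, t=1
q=2: r=51, s=1, t=-2   [195*(1) + 72*(-2) = 51]
q=1: r=21, s=-1, t=3   [195*(-1) + 72*(3) = 21]
q=2: r=9, s=3, t=-8   [195*(3) + 72*(-8) = 9]
q=2: r=3, s=-7, t=19   [195*(-7) + 72*(19) = 3]
q=3: r=0, s=24, t=-65   [195*(24) + 72*(-65) = 0]
GCD = 3; from the row with r=3: x=-7, y=19
Check: 195*(-7) + 72*(19) = -1365 + 1368 = 3

GCD = 3, x = -7, y = 19


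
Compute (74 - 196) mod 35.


74 - 196 = -122
-122 mod 35 = 18


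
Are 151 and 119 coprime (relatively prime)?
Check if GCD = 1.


Euclidean algorithm:
151 = 1 * 119 + 32
119 = 3 * 32 + 23
32 = 1 * 23 + 9
23 = 2 * 9 + 5
9 = 1 * 5 + 4
5 = 1 * 4 + 1
4 = 4 * 1 + 0
GCD(151, 119) = 1

Yes, coprime (GCD = 1)


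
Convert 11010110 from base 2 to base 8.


11010110 (base 2) = 214 (decimal)
214 (decimal) = 326 (base 8)


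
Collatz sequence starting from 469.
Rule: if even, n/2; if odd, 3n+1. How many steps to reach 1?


469 → 1408 → 704 → 352 → 176 → 88 → 44 → 22 → 11 → 34 → 17 → 52 → 26 → 13 → 40 → 20 → 10 → 5 → 16 → 8 → 4 → 2 → 1
Total steps = 22

22 steps


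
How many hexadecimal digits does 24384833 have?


24384833 in base 16 = 1741541
Number of digits = 7

7 digits (base 16)


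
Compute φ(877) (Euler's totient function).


877 = 877
Prime factors: 877
φ(877) = 877 × (1-1/877)
= 877 × 876/877 = 876

φ(877) = 876


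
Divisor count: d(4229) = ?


4229 = 4229^1
d(4229) = (1+1) = 2

2 divisors


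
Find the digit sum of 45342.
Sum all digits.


4 + 5 + 3 + 4 + 2 = 18


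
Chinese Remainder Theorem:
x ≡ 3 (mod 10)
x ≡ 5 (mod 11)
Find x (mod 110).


M = 10*11 = 110
M1 = M/10 = 11, M2 = M/11 = 10
M1^(-1) mod 10 = 1, M2^(-1) mod 11 = 10
x = 3*11*1 + 5*10*10 = 533
533 mod 110 = 93
Check: 93 mod 10 = 3 ✓, 93 mod 11 = 5 ✓

x ≡ 93 (mod 110)


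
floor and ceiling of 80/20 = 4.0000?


80/20 = 4.0000
floor = 4
ceil = 4

floor = 4, ceil = 4


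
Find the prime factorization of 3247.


3247 / 17 = 191
191 / 191 = 1
3247 = 17 × 191


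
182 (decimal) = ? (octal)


182 (base 10) = 182 (decimal)
182 (decimal) = 266 (base 8)


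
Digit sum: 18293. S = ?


1 + 8 + 2 + 9 + 3 = 23


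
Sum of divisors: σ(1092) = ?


Divisors of 1092: 1, 2, 3, 4, 6, 7, 12, 13, 14, 21, 26, 28, 39, 42, 52, 78, 84, 91, 156, 182, 273, 364, 546, 1092
Sum = 1 + 2 + 3 + 4 + 6 + 7 + 12 + 13 + 14 + 21 + 26 + 28 + 39 + 42 + 52 + 78 + 84 + 91 + 156 + 182 + 273 + 364 + 546 + 1092 = 3136

σ(1092) = 3136


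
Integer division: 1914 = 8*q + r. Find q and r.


1914 = 8 * 239 + 2
Check: 1912 + 2 = 1914

q = 239, r = 2


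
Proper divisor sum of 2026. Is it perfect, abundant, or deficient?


Proper divisors: 1, 2, 1013
Sum = 1 + 2 + 1013 = 1016
1016 < 2026 → deficient

s(2026) = 1016 (deficient)


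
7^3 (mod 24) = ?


7^1 mod 24 = 7
7^2 mod 24 = 1
7^3 mod 24 = 7


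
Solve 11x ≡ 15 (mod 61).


GCD(11, 61) = 1, unique solution
a^(-1) mod 61 = 50
x = 50 * 15 mod 61 = 18

x ≡ 18 (mod 61)


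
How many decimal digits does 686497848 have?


686497848 has 9 digits in base 10
floor(log10(686497848)) + 1 = floor(8.8366) + 1 = 9

9 digits (base 10)


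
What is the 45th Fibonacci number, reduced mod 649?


F(k) mod 649 for k=1..45:
1, 1, 2, 3, 5, 8, 13, 21, 34, 55, 89, 144, 233, 377, 610, 338, 299, 637, 287, 275, 562, 188, 101, 289, 390, 30, 420, 450, 221, 22, 243, 265, 508, 124, 632, 107, 90, 197, 287, 484, 122, 606, 79, 36, 115
F(45) mod 649 = 115


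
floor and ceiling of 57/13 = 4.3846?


57/13 = 4.3846
floor = 4
ceil = 5

floor = 4, ceil = 5


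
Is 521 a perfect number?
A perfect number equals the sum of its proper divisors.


Proper divisors of 521: 1
Sum = 1 = 1

No, 521 is not perfect (1 ≠ 521)


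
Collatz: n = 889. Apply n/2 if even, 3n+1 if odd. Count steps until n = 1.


889 → 2668 → 1334 → 667 → 2002 → 1001 → 3004 → 1502 → 751 → 2254 → 1127 → 3382 → 1691 → 5074 → 2537 → 7612 → 3806 → 1903 → 5710 → 2855 → 8566 → 4283 → 12850 → 6425 → 19276 → 9638 → 4819 → 14458 → 7229 → 21688 → 10844 → 5422 → 2711 → 8134 → 4067 → 12202 → 6101 → 18304 → 9152 → 4576 → 2288 → 1144 → 572 → 286 → 143 → 430 → 215 → 646 → 323 → 970 → 485 → 1456 → 728 → 364 → 182 → 91 → 274 → 137 → 412 → 206 → 103 → 310 → 155 → 466 → 233 → 700 → 350 → 175 → 526 → 263 → 790 → 395 → 1186 → 593 → 1780 → 890 → 445 → 1336 → 668 → 334 → 167 → 502 → 251 → 754 → 377 → 1132 → 566 → 283 → 850 → 425 → 1276 → 638 → 319 → 958 → 479 → 1438 → 719 → 2158 → 1079 → 3238 → 1619 → 4858 → 2429 → 7288 → 3644 → 1822 → 911 → 2734 → 1367 → 4102 → 2051 → 6154 → 3077 → 9232 → 4616 → 2308 → 1154 → 577 → 1732 → 866 → 433 → 1300 → 650 → 325 → 976 → 488 → 244 → 122 → 61 → 184 → 92 → 46 → 23 → 70 → 35 → 106 → 53 → 160 → 80 → 40 → 20 → 10 → 5 → 16 → 8 → 4 → 2 → 1
Total steps = 147

147 steps


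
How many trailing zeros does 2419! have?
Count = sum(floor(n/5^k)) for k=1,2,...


floor(2419/5) = 483
floor(2419/25) = 96
floor(2419/125) = 19
floor(2419/625) = 3
Total = 601

601 trailing zeros


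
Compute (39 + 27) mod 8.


39 + 27 = 66
66 mod 8 = 2


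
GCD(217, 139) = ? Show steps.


217 = 1 * 139 + 78
139 = 1 * 78 + 61
78 = 1 * 61 + 17
61 = 3 * 17 + 10
17 = 1 * 10 + 7
10 = 1 * 7 + 3
7 = 2 * 3 + 1
3 = 3 * 1 + 0
GCD = 1


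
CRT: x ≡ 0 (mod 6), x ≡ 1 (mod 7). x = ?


M = 6*7 = 42
M1 = M/6 = 7, M2 = M/7 = 6
M1^(-1) mod 6 = 1, M2^(-1) mod 7 = 6
x = 0*7*1 + 1*6*6 = 36
36 mod 42 = 36
Check: 36 mod 6 = 0 ✓, 36 mod 7 = 1 ✓

x ≡ 36 (mod 42)


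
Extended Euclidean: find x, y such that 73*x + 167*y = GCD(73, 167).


Tabular extended Euclidean (each row: r = 73*s + 167*t):
r=73, s=1, t=0
r=167, s=0, t=1
q=0: r=73, s=1, t=0   [73*(1) + 167*(0) = 73]
q=2: r=21, s=-2, t=1   [73*(-2) + 167*(1) = 21]
q=3: r=10, s=7, t=-3   [73*(7) + 167*(-3) = 10]
q=2: r=1, s=-16, t=7   [73*(-16) + 167*(7) = 1]
q=10: r=0, s=167, t=-73   [73*(167) + 167*(-73) = 0]
GCD = 1; from the row with r=1: x=-16, y=7
Check: 73*(-16) + 167*(7) = -1168 + 1169 = 1

GCD = 1, x = -16, y = 7


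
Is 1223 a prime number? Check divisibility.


Check divisors up to sqrt(1223) = 34.9714
No divisors found.
1223 is prime.

Yes, 1223 is prime


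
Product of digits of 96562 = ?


9 × 6 × 5 × 6 × 2 = 3240


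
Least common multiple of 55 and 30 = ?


GCD(55, 30) = 5
LCM = 55*30/5 = 1650/5 = 330

LCM = 330


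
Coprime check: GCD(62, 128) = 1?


Euclidean algorithm:
128 = 2 * 62 + 4
62 = 15 * 4 + 2
4 = 2 * 2 + 0
GCD(62, 128) = 2

No, not coprime (GCD = 2)


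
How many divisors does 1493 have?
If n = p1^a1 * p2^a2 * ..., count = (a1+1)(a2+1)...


1493 = 1493^1
d(1493) = (1+1) = 2

2 divisors


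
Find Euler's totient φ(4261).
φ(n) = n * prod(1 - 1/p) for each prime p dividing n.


4261 = 4261
Prime factors: 4261
φ(4261) = 4261 × (1-1/4261)
= 4261 × 4260/4261 = 4260

φ(4261) = 4260


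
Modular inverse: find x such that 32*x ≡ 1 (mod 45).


Use the extended Euclidean algorithm on (45, 32); each row r = 45*s + 32*t:
r=45, s=1, t=0
r=32, s=0, t=1
q=1: r=13, s=1, t=-1   [45*(1) + 32*(-1) = 13]
q=2: r=6, s=-2, t=3   [45*(-2) + 32*(3) = 6]
q=2: r=1, s=5, t=-7   [45*(5) + 32*(-7) = 1]
q=6: r=0, s=-32, t=45   [45*(-32) + 32*(45) = 0]
GCD = 1 with t = -7, so 32*(-7) ≡ 1 (mod 45)
Inverse = -7 mod 45 = 38
Check: 32 * 38 = 1216 ≡ 1 (mod 45)

32^(-1) ≡ 38 (mod 45)


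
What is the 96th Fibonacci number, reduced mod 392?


F(k) mod 392 for k=1..96:
1, 1, 2, 3, 5, 8, 13, 21, 34, 55, 89, 144, 233, 377, 218, 203, 29, 232, 261, 101, 362, 71, 41, 112, 153, 265, 26, 291, 317, 216, 141, 357, 106, 71, 177, 248, 33, 281, 314, 203, 125, 328, 61, 389, 58, 55, 113, 168, 281, 57, 338, 3, 341, 344, 293, 245, 146, 391, 145, 144, 289, 41, 330, 371, 309, 288, 205, 101, 306, 15, 321, 336, 265, 209, 82, 291, 373, 272, 253, 133, 386, 127, 121, 248, 369, 225, 202, 35, 237, 272, 117, 389, 114, 111, 225, 336
F(96) mod 392 = 336


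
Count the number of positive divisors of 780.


780 = 2^2 × 3^1 × 5^1 × 13^1
d(780) = (2+1) × (1+1) × (1+1) × (1+1) = 24

24 divisors


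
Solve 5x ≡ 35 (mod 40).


GCD(5, 40) = 5 divides 35
Divide: 1x ≡ 7 (mod 8)
x ≡ 7 (mod 8)


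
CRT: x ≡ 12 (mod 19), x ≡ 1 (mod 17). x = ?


M = 19*17 = 323
M1 = M/19 = 17, M2 = M/17 = 19
M1^(-1) mod 19 = 9, M2^(-1) mod 17 = 9
x = 12*17*9 + 1*19*9 = 2007
2007 mod 323 = 69
Check: 69 mod 19 = 12 ✓, 69 mod 17 = 1 ✓

x ≡ 69 (mod 323)


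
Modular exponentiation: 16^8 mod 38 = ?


16^1 mod 38 = 16
16^2 mod 38 = 28
16^3 mod 38 = 30
16^4 mod 38 = 24
16^5 mod 38 = 4
16^6 mod 38 = 26
16^7 mod 38 = 36
16^8 mod 38 = 6


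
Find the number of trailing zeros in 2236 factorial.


floor(2236/5) = 447
floor(2236/25) = 89
floor(2236/125) = 17
floor(2236/625) = 3
Total = 556

556 trailing zeros


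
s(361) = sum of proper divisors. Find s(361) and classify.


Proper divisors: 1, 19
Sum = 1 + 19 = 20
20 < 361 → deficient

s(361) = 20 (deficient)


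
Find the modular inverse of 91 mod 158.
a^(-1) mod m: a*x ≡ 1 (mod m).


Use the extended Euclidean algorithm on (158, 91); each row r = 158*s + 91*t:
r=158, s=1, t=0
r=91, s=0, t=1
q=1: r=67, s=1, t=-1   [158*(1) + 91*(-1) = 67]
q=1: r=24, s=-1, t=2   [158*(-1) + 91*(2) = 24]
q=2: r=19, s=3, t=-5   [158*(3) + 91*(-5) = 19]
q=1: r=5, s=-4, t=7   [158*(-4) + 91*(7) = 5]
q=3: r=4, s=15, t=-26   [158*(15) + 91*(-26) = 4]
q=1: r=1, s=-19, t=33   [158*(-19) + 91*(33) = 1]
q=4: r=0, s=91, t=-158   [158*(91) + 91*(-158) = 0]
GCD = 1 with t = 33, so 91*(33) ≡ 1 (mod 158)
Inverse = 33 mod 158 = 33
Check: 91 * 33 = 3003 ≡ 1 (mod 158)

91^(-1) ≡ 33 (mod 158)


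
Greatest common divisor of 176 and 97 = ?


176 = 1 * 97 + 79
97 = 1 * 79 + 18
79 = 4 * 18 + 7
18 = 2 * 7 + 4
7 = 1 * 4 + 3
4 = 1 * 3 + 1
3 = 3 * 1 + 0
GCD = 1


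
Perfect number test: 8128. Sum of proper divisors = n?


Proper divisors of 8128: 1, 2, 4, 8, 16, 32, 64, 127, 254, 508, 1016, 2032, 4064
Sum = 1 + 2 + 4 + 8 + 16 + 32 + 64 + 127 + 254 + 508 + 1016 + 2032 + 4064 = 8128

Yes, 8128 is perfect (8128 = 8128)


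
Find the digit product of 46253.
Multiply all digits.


4 × 6 × 2 × 5 × 3 = 720


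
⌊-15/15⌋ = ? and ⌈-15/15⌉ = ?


-15/15 = -1.0000
floor = -1
ceil = -1

floor = -1, ceil = -1


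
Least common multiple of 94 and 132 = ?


GCD(94, 132) = 2
LCM = 94*132/2 = 12408/2 = 6204

LCM = 6204


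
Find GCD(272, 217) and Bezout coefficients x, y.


Tabular extended Euclidean (each row: r = 272*s + 217*t):
r=272, s=1, t=0
r=217, s=0, t=1
q=1: r=55, s=1, t=-1   [272*(1) + 217*(-1) = 55]
q=3: r=52, s=-3, t=4   [272*(-3) + 217*(4) = 52]
q=1: r=3, s=4, t=-5   [272*(4) + 217*(-5) = 3]
q=17: r=1, s=-71, t=89   [272*(-71) + 217*(89) = 1]
q=3: r=0, s=217, t=-272   [272*(217) + 217*(-272) = 0]
GCD = 1; from the row with r=1: x=-71, y=89
Check: 272*(-71) + 217*(89) = -19312 + 19313 = 1

GCD = 1, x = -71, y = 89


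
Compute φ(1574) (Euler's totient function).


1574 = 2 × 787
Prime factors: 2, 787
φ(1574) = 1574 × (1-1/2) × (1-1/787)
= 1574 × 1/2 × 786/787 = 786

φ(1574) = 786


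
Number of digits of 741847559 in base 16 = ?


741847559 in base 16 = 2C37B207
Number of digits = 8

8 digits (base 16)


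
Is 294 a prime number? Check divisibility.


294 / 2 = 147 (exact division)
294 is NOT prime.

No, 294 is not prime


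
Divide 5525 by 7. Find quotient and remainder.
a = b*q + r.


5525 = 7 * 789 + 2
Check: 5523 + 2 = 5525

q = 789, r = 2


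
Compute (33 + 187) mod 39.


33 + 187 = 220
220 mod 39 = 25


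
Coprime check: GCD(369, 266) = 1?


Euclidean algorithm:
369 = 1 * 266 + 103
266 = 2 * 103 + 60
103 = 1 * 60 + 43
60 = 1 * 43 + 17
43 = 2 * 17 + 9
17 = 1 * 9 + 8
9 = 1 * 8 + 1
8 = 8 * 1 + 0
GCD(369, 266) = 1

Yes, coprime (GCD = 1)


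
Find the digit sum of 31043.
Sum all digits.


3 + 1 + 0 + 4 + 3 = 11


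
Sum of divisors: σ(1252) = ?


Divisors of 1252: 1, 2, 4, 313, 626, 1252
Sum = 1 + 2 + 4 + 313 + 626 + 1252 = 2198

σ(1252) = 2198


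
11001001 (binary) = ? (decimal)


11001001 (base 2) = 201 (decimal)
201 (decimal) = 201 (base 10)


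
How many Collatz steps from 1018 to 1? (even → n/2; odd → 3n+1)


1018 → 509 → 1528 → 764 → 382 → 191 → 574 → 287 → 862 → 431 → 1294 → 647 → 1942 → 971 → 2914 → 1457 → 4372 → 2186 → 1093 → 3280 → 1640 → 820 → 410 → 205 → 616 → 308 → 154 → 77 → 232 → 116 → 58 → 29 → 88 → 44 → 22 → 11 → 34 → 17 → 52 → 26 → 13 → 40 → 20 → 10 → 5 → 16 → 8 → 4 → 2 → 1
Total steps = 49

49 steps


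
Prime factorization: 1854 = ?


1854 / 2 = 927
927 / 3 = 309
309 / 3 = 103
103 / 103 = 1
1854 = 2 × 3^2 × 103


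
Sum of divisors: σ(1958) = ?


Divisors of 1958: 1, 2, 11, 22, 89, 178, 979, 1958
Sum = 1 + 2 + 11 + 22 + 89 + 178 + 979 + 1958 = 3240

σ(1958) = 3240


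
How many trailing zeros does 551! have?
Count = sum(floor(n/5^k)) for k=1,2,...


floor(551/5) = 110
floor(551/25) = 22
floor(551/125) = 4
Total = 136

136 trailing zeros


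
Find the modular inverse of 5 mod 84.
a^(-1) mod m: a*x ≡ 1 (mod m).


Use the extended Euclidean algorithm on (84, 5); each row r = 84*s + 5*t:
r=84, s=1, t=0
r=5, s=0, t=1
q=16: r=4, s=1, t=-16   [84*(1) + 5*(-16) = 4]
q=1: r=1, s=-1, t=17   [84*(-1) + 5*(17) = 1]
q=4: r=0, s=5, t=-84   [84*(5) + 5*(-84) = 0]
GCD = 1 with t = 17, so 5*(17) ≡ 1 (mod 84)
Inverse = 17 mod 84 = 17
Check: 5 * 17 = 85 ≡ 1 (mod 84)

5^(-1) ≡ 17 (mod 84)


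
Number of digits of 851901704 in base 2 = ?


851901704 in base 2 = 110010110001101111110100001000
Number of digits = 30

30 digits (base 2)


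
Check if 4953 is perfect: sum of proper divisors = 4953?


Proper divisors of 4953: 1, 3, 13, 39, 127, 381, 1651
Sum = 1 + 3 + 13 + 39 + 127 + 381 + 1651 = 2215

No, 4953 is not perfect (2215 ≠ 4953)


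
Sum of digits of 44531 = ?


4 + 4 + 5 + 3 + 1 = 17


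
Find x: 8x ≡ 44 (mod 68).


GCD(8, 68) = 4 divides 44
Divide: 2x ≡ 11 (mod 17)
x ≡ 14 (mod 17)


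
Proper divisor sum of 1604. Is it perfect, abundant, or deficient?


Proper divisors: 1, 2, 4, 401, 802
Sum = 1 + 2 + 4 + 401 + 802 = 1210
1210 < 1604 → deficient

s(1604) = 1210 (deficient)


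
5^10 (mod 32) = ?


5^1 mod 32 = 5
5^2 mod 32 = 25
5^3 mod 32 = 29
5^4 mod 32 = 17
5^5 mod 32 = 21
5^6 mod 32 = 9
5^7 mod 32 = 13
5^8 mod 32 = 1
5^9 mod 32 = 5
5^10 mod 32 = 25


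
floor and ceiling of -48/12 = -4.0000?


-48/12 = -4.0000
floor = -4
ceil = -4

floor = -4, ceil = -4


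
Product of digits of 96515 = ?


9 × 6 × 5 × 1 × 5 = 1350


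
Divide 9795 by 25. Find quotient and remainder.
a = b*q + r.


9795 = 25 * 391 + 20
Check: 9775 + 20 = 9795

q = 391, r = 20


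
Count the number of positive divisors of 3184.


3184 = 2^4 × 199^1
d(3184) = (4+1) × (1+1) = 10

10 divisors


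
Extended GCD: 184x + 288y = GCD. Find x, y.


Tabular extended Euclidean (each row: r = 184*s + 288*t):
r=184, s=1, t=0
r=288, s=0, t=1
q=0: r=184, s=1, t=0   [184*(1) + 288*(0) = 184]
q=1: r=104, s=-1, t=1   [184*(-1) + 288*(1) = 104]
q=1: r=80, s=2, t=-1   [184*(2) + 288*(-1) = 80]
q=1: r=24, s=-3, t=2   [184*(-3) + 288*(2) = 24]
q=3: r=8, s=11, t=-7   [184*(11) + 288*(-7) = 8]
q=3: r=0, s=-36, t=23   [184*(-36) + 288*(23) = 0]
GCD = 8; from the row with r=8: x=11, y=-7
Check: 184*(11) + 288*(-7) = 2024 - 2016 = 8

GCD = 8, x = 11, y = -7


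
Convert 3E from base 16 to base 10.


3E (base 16) = 62 (decimal)
62 (decimal) = 62 (base 10)


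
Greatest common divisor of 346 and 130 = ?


346 = 2 * 130 + 86
130 = 1 * 86 + 44
86 = 1 * 44 + 42
44 = 1 * 42 + 2
42 = 21 * 2 + 0
GCD = 2


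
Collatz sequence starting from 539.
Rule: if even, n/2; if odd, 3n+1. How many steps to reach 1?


539 → 1618 → 809 → 2428 → 1214 → 607 → 1822 → 911 → 2734 → 1367 → 4102 → 2051 → 6154 → 3077 → 9232 → 4616 → 2308 → 1154 → 577 → 1732 → 866 → 433 → 1300 → 650 → 325 → 976 → 488 → 244 → 122 → 61 → 184 → 92 → 46 → 23 → 70 → 35 → 106 → 53 → 160 → 80 → 40 → 20 → 10 → 5 → 16 → 8 → 4 → 2 → 1
Total steps = 48

48 steps


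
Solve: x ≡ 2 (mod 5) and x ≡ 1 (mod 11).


M = 5*11 = 55
M1 = M/5 = 11, M2 = M/11 = 5
M1^(-1) mod 5 = 1, M2^(-1) mod 11 = 9
x = 2*11*1 + 1*5*9 = 67
67 mod 55 = 12
Check: 12 mod 5 = 2 ✓, 12 mod 11 = 1 ✓

x ≡ 12 (mod 55)


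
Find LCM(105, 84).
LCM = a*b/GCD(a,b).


GCD(105, 84) = 21
LCM = 105*84/21 = 8820/21 = 420

LCM = 420


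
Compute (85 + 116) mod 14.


85 + 116 = 201
201 mod 14 = 5


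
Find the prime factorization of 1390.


1390 / 2 = 695
695 / 5 = 139
139 / 139 = 1
1390 = 2 × 5 × 139


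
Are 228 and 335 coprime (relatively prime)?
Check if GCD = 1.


Euclidean algorithm:
335 = 1 * 228 + 107
228 = 2 * 107 + 14
107 = 7 * 14 + 9
14 = 1 * 9 + 5
9 = 1 * 5 + 4
5 = 1 * 4 + 1
4 = 4 * 1 + 0
GCD(228, 335) = 1

Yes, coprime (GCD = 1)


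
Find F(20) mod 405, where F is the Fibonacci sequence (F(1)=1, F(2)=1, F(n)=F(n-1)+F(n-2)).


F(k) mod 405 for k=1..20:
1, 1, 2, 3, 5, 8, 13, 21, 34, 55, 89, 144, 233, 377, 205, 177, 382, 154, 131, 285
F(20) mod 405 = 285


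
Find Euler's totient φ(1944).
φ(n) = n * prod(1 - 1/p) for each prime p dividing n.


1944 = 2^3 × 3^5
Prime factors: 2, 3
φ(1944) = 1944 × (1-1/2) × (1-1/3)
= 1944 × 1/2 × 2/3 = 648

φ(1944) = 648


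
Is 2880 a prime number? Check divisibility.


2880 / 2 = 1440 (exact division)
2880 is NOT prime.

No, 2880 is not prime


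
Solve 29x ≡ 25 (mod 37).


GCD(29, 37) = 1, unique solution
a^(-1) mod 37 = 23
x = 23 * 25 mod 37 = 20

x ≡ 20 (mod 37)


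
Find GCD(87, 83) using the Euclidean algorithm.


87 = 1 * 83 + 4
83 = 20 * 4 + 3
4 = 1 * 3 + 1
3 = 3 * 1 + 0
GCD = 1


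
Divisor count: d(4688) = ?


4688 = 2^4 × 293^1
d(4688) = (4+1) × (1+1) = 10

10 divisors


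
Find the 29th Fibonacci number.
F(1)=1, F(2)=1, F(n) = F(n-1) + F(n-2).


Sequence: 1, 1, 2, 3, 5, 8, 13, 21, 34, 55, 89, 144, 233, 377, 610, 987, 1597, 2584, 4181, 6765, 10946, 17711, 28657, 46368, 75025, 121393, 196418, 317811, 514229
F(29) = 514229


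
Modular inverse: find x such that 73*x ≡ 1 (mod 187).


Use the extended Euclidean algorithm on (187, 73); each row r = 187*s + 73*t:
r=187, s=1, t=0
r=73, s=0, t=1
q=2: r=41, s=1, t=-2   [187*(1) + 73*(-2) = 41]
q=1: r=32, s=-1, t=3   [187*(-1) + 73*(3) = 32]
q=1: r=9, s=2, t=-5   [187*(2) + 73*(-5) = 9]
q=3: r=5, s=-7, t=18   [187*(-7) + 73*(18) = 5]
q=1: r=4, s=9, t=-23   [187*(9) + 73*(-23) = 4]
q=1: r=1, s=-16, t=41   [187*(-16) + 73*(41) = 1]
q=4: r=0, s=73, t=-187   [187*(73) + 73*(-187) = 0]
GCD = 1 with t = 41, so 73*(41) ≡ 1 (mod 187)
Inverse = 41 mod 187 = 41
Check: 73 * 41 = 2993 ≡ 1 (mod 187)

73^(-1) ≡ 41 (mod 187)


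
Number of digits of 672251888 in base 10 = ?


672251888 has 9 digits in base 10
floor(log10(672251888)) + 1 = floor(8.8275) + 1 = 9

9 digits (base 10)


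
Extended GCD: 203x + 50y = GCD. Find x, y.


Tabular extended Euclidean (each row: r = 203*s + 50*t):
r=203, s=1, t=0
r=50, s=0, t=1
q=4: r=3, s=1, t=-4   [203*(1) + 50*(-4) = 3]
q=16: r=2, s=-16, t=65   [203*(-16) + 50*(65) = 2]
q=1: r=1, s=17, t=-69   [203*(17) + 50*(-69) = 1]
q=2: r=0, s=-50, t=203   [203*(-50) + 50*(203) = 0]
GCD = 1; from the row with r=1: x=17, y=-69
Check: 203*(17) + 50*(-69) = 3451 - 3450 = 1

GCD = 1, x = 17, y = -69


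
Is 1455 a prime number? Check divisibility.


1455 / 3 = 485 (exact division)
1455 is NOT prime.

No, 1455 is not prime


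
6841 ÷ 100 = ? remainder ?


6841 = 100 * 68 + 41
Check: 6800 + 41 = 6841

q = 68, r = 41


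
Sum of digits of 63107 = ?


6 + 3 + 1 + 0 + 7 = 17


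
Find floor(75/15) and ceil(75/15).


75/15 = 5.0000
floor = 5
ceil = 5

floor = 5, ceil = 5


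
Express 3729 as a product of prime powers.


3729 / 3 = 1243
1243 / 11 = 113
113 / 113 = 1
3729 = 3 × 11 × 113


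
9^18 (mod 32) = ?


9^1 mod 32 = 9
9^2 mod 32 = 17
9^3 mod 32 = 25
9^4 mod 32 = 1
9^5 mod 32 = 9
9^6 mod 32 = 17
9^7 mod 32 = 25
9^8 mod 32 = 1
9^9 mod 32 = 9
9^10 mod 32 = 17
9^11 mod 32 = 25
9^12 mod 32 = 1
9^13 mod 32 = 9
9^14 mod 32 = 17
9^15 mod 32 = 25
9^16 mod 32 = 1
9^17 mod 32 = 9
9^18 mod 32 = 17
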